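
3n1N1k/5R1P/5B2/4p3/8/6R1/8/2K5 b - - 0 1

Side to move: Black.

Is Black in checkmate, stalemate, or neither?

checkmate

Black to move; black king on h8.
In check: yes, from the white bishop on f6.
King squares — g7: attacked by Rg3; h7: attacked by Rf7; g8: attacked by Rg3.
Legal moves for Black: none.
In check with no legal moves → checkmate.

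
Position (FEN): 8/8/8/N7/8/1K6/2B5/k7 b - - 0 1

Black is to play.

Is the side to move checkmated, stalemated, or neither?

stalemate

Black to move; black king on a1.
In check: no.
King squares — b1: attacked by Bc2; a2: attacked by Kb3; b2: attacked by Kb3.
Legal moves for Black: none.
Not in check and no legal moves → stalemate.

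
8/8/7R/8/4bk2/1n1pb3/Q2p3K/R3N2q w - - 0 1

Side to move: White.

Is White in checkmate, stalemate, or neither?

White to move; white king on h2.
In check: yes, from the black queen on h1.
King squares — g1: attacked by Qh1; h1: attacked by Be4; g2: attacked by Qh1; g3: attacked by Kf4; h3: attacked by Qh1.
Legal moves for White: none.
In check with no legal moves → checkmate.

checkmate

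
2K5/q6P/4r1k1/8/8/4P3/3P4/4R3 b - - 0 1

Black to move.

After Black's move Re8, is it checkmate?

After Re8: white king on c8; in check: yes, from the black rook on e8.
King squares — b7: attacked by Qa7; c7: attacked by Qa7; d7: attacked by Qa7; b8: attacked by Qa7; d8: attacked by Re8.
White has no legal moves → checkmate.

yes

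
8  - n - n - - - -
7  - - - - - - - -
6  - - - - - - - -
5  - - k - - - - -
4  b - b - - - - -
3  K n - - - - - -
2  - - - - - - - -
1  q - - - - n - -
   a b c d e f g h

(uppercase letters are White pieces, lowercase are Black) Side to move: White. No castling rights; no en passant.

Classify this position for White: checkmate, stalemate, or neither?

checkmate

White to move; white king on a3.
In check: yes, from the black queen on a1.
King squares — a2: attacked by Qa1; b2: attacked by Qa1; b3: attacked by Ba4; a4: attacked by Qa1; b4: attacked by Kc5.
Legal moves for White: none.
In check with no legal moves → checkmate.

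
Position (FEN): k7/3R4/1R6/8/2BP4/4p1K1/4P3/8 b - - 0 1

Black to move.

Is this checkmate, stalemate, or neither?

Black to move; black king on a8.
In check: no.
King squares — a7: attacked by Rd7; b7: attacked by Rb6; b8: attacked by Rb6.
Legal moves for Black: none.
Not in check and no legal moves → stalemate.

stalemate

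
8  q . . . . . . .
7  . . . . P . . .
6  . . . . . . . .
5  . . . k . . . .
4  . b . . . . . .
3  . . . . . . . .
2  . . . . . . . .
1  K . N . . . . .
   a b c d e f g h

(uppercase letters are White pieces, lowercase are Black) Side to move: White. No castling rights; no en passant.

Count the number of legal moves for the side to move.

White to move; king on a1.
In check: yes, from the black queen on a8.
Legal moves: Kb2, Kb1, Na2.
Count: 3.

3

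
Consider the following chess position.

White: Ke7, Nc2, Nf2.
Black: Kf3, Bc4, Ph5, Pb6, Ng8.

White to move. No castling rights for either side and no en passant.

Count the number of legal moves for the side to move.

5

White to move; king on e7.
In check: yes, from the black knight on g8.
Legal moves: Kf8, Ke8, Kd8, Kd7, Kd6.
Count: 5.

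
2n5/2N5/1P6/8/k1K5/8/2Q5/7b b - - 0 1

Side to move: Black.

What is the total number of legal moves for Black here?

Black to move; king on a4.
In check: yes, from the white queen on c2.
Legal moves: Ka5, Ka3.
Count: 2.

2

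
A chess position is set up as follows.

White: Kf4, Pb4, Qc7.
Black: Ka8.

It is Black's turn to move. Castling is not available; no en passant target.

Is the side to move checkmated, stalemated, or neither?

Black to move; black king on a8.
In check: no.
King squares — a7: attacked by Qc7; b7: attacked by Qc7; b8: attacked by Qc7.
Legal moves for Black: none.
Not in check and no legal moves → stalemate.

stalemate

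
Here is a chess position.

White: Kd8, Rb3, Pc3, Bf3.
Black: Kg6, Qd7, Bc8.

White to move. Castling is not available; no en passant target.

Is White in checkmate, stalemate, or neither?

checkmate

White to move; white king on d8.
In check: yes, from the black queen on d7.
King squares — c7: attacked by Qd7; d7: attacked by Bc8; e7: attacked by Qd7; c8: attacked by Qd7; e8: attacked by Qd7.
Legal moves for White: none.
In check with no legal moves → checkmate.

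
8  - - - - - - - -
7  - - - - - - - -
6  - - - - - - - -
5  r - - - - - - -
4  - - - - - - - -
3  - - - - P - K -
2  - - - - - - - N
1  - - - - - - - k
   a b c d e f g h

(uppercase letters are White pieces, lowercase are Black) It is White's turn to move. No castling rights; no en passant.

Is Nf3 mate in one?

no

After Nf3: black king on h1; in check: no.
Black is not in check, so this cannot be checkmate.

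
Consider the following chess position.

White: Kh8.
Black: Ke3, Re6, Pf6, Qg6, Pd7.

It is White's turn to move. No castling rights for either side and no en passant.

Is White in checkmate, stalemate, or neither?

White to move; white king on h8.
In check: no.
King squares — g7: attacked by Qg6; h7: attacked by Qg6; g8: attacked by Qg6.
Legal moves for White: none.
Not in check and no legal moves → stalemate.

stalemate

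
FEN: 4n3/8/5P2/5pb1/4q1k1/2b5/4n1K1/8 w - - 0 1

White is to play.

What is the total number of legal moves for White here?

White to move; king on g2.
In check: yes, from the black queen on e4.
Legal moves: Kh2, Kf2, Kf1.
Count: 3.

3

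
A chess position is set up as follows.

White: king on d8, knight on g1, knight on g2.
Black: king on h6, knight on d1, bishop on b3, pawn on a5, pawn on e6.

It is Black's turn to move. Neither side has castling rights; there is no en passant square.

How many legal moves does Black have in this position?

Black to move; king on h6.
In check: no.
Legal moves: Kh7, Kg7, Kg6, Kh5, Kg5, Bd5, Bc4, Ba4, Bc2, Ba2, Ne3, Nc3, Nf2, Nb2, e5, a4.
Count: 16.

16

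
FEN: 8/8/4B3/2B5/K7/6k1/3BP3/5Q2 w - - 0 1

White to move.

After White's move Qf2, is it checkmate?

yes

After Qf2: black king on g3; in check: yes, from the white queen on f2.
King squares — f2: attacked by Bc5; g2: attacked by Qf2; h2: attacked by Qf2; f3: attacked by Pe2; h3: attacked by Be6; f4: attacked by Bd2; g4: attacked by Be6; h4: attacked by Qf2.
Black has no legal moves → checkmate.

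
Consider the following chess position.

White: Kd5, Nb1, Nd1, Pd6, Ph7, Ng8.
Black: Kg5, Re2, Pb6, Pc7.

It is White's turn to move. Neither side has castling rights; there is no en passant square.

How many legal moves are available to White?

19

White to move; king on d5.
In check: no.
Legal moves: Ne7, Nh6, Nf6, Kc6, Kd4, Kc4, Ne3, Ndc3, Nf2, Nb2, Nbc3, Na3, Nd2, dxc7, h8=Q, h8=R, h8=B, h8=N, d7.
Count: 19.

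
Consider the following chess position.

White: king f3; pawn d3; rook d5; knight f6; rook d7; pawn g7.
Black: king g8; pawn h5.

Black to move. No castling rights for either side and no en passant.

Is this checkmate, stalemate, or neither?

Black to move; black king on g8.
In check: yes, from the white knight on f6.
King squares — f7: attacked by Rd7; g7: attacked by Rd7; h7: attacked by Nf6; f8: attacked by Pg7; h8: attacked by Pg7.
Legal moves for Black: none.
In check with no legal moves → checkmate.

checkmate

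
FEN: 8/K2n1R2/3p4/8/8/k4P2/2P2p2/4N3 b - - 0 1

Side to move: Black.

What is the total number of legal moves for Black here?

Black to move; king on a3.
In check: no.
Legal moves: Nf8, Nb8, Nf6, Nb6, Ne5, Nc5, Kb4, Ka4, Kb2, Ka2, fxe1=Q, fxe1=R, fxe1=B, fxe1=N, d5, f1=Q, f1=R, f1=B, f1=N.
Count: 19.

19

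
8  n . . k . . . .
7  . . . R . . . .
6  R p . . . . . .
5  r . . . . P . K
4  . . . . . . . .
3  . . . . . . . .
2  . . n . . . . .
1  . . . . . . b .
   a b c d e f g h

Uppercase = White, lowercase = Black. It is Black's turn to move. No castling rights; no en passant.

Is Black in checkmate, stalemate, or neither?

Black to move; black king on d8.
In check: yes, from the white rook on d7.
Legal moves for Black: Ke8, Kc8, Kxd7.
Black is in check but has 3 legal moves → neither.

neither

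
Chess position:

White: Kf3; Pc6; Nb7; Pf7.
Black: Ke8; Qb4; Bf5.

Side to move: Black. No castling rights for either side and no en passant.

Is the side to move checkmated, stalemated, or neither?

neither

Black to move; black king on e8.
In check: yes, from the white pawn on f7.
King squares — d7: attacked by Pc6; e7: available; f7: available; d8: attacked by Nb7; f8: available.
Legal moves for Black: Kf8, Kxf7, Ke7.
Black is in check but has 3 legal moves → neither.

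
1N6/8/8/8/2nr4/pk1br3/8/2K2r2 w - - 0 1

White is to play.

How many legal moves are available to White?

0

White to move; king on c1.
In check: yes, from the black rook on f1.
Legal moves: none.
Count: 0.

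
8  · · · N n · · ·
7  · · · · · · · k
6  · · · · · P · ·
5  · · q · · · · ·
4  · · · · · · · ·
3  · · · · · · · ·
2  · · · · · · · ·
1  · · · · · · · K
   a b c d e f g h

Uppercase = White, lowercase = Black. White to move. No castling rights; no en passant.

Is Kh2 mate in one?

After Kh2: black king on h7; in check: no.
Black is not in check, so this cannot be checkmate.

no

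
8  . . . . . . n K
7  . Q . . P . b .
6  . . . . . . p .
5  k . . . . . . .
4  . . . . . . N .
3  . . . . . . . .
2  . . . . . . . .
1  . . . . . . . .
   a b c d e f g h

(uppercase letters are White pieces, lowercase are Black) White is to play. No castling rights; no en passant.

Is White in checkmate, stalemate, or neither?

White to move; white king on h8.
In check: yes, from the black bishop on g7.
King squares — g7: available; h7: available; g8: available.
Legal moves for White: Kxg8, Kh7, Kxg7.
White is in check but has 3 legal moves → neither.

neither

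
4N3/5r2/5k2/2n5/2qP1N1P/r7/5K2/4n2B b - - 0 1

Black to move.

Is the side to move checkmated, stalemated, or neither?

neither

Black to move; black king on f6.
In check: yes, from the white knight on e8.
Legal moves for Black: Ke7, Kf5.
Black is in check but has 2 legal moves → neither.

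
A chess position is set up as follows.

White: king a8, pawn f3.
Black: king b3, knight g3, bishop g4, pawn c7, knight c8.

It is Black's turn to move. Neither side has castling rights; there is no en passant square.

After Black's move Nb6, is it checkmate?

After Nb6: white king on a8; in check: yes, from the black knight on b6.
White has 3 legal replies: Kb8, Kb7, Ka7.
In check but a legal move exists → not checkmate.

no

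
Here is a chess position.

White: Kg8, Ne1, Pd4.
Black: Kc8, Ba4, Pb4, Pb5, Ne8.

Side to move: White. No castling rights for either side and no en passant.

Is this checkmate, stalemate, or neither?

White to move; white king on g8.
In check: no.
Legal moves for White: Kh8, Kf8, Kh7, Kf7, Nf3, Nd3, Ng2, Nc2, d5.
White has 9 legal moves and is not in check → neither.

neither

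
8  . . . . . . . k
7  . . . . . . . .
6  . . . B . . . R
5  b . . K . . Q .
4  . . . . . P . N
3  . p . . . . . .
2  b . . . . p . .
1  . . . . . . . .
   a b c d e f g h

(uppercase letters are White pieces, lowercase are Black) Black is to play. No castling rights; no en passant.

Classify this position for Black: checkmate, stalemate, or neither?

checkmate

Black to move; black king on h8.
In check: yes, from the white rook on h6.
King squares — g7: attacked by Qg5; h7: attacked by Rh6; g8: attacked by Qg5.
Legal moves for Black: none.
In check with no legal moves → checkmate.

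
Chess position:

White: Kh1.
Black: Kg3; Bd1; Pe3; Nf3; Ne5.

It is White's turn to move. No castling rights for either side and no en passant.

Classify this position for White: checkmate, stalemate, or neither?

White to move; white king on h1.
In check: no.
King squares — g1: attacked by Nf3; g2: attacked by Kg3; h2: attacked by Nf3.
Legal moves for White: none.
Not in check and no legal moves → stalemate.

stalemate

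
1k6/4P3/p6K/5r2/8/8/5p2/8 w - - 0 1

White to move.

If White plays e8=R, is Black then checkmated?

no

After e8=R: black king on b8; in check: yes, from the white rook on e8.
Black has 3 legal replies: Kc7, Kb7, Ka7.
In check but a legal move exists → not checkmate.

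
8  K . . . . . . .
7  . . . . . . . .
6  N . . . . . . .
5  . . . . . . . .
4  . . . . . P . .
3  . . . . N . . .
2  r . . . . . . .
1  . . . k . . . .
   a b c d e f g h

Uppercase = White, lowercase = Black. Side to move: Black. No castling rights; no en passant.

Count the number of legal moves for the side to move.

Black to move; king on d1.
In check: yes, from the white knight on e3.
Legal moves: Ke2, Kd2, Ke1, Kc1.
Count: 4.

4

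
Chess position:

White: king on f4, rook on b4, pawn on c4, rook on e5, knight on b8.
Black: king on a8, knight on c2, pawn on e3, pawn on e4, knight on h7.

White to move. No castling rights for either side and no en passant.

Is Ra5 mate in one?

yes

After Ra5: black king on a8; in check: yes, from the white rook on a5.
King squares — a7: attacked by Ra5; b7: attacked by Rb4; b8: attacked by Rb4.
Black has no legal moves → checkmate.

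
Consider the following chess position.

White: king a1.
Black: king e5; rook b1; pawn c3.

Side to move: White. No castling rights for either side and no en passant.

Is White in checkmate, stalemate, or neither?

neither

White to move; white king on a1.
In check: yes, from the black rook on b1.
Legal moves for White: Ka2, Kxb1.
White is in check but has 2 legal moves → neither.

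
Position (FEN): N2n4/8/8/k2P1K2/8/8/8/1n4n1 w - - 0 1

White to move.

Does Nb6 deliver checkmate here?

After Nb6: black king on a5; in check: no.
Black is not in check, so this cannot be checkmate.

no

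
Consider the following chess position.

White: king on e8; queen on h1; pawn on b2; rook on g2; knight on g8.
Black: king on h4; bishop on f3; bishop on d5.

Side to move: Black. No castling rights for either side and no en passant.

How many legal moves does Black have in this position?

Black to move; king on h4.
In check: yes, from the white queen on h1.
Legal moves: none.
Count: 0.

0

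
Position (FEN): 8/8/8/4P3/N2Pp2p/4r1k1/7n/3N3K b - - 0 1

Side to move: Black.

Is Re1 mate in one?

After Re1: white king on h1; in check: yes, from the black rook on e1.
King squares — g1: attacked by Re1; g2: attacked by Kg3; h2: attacked by Kg3.
White has no legal moves → checkmate.

yes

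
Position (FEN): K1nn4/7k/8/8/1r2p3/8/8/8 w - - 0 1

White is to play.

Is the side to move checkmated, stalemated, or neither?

White to move; white king on a8.
In check: no.
King squares — a7: attacked by Nc8; b7: attacked by Rb4; b8: attacked by Rb4.
Legal moves for White: none.
Not in check and no legal moves → stalemate.

stalemate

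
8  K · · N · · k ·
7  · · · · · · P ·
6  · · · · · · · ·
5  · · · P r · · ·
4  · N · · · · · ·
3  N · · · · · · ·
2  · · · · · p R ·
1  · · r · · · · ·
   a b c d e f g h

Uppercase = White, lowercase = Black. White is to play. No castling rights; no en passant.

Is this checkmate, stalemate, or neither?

White to move; white king on a8.
In check: no.
Legal moves for White include: Nf7, Nb7, Ne6, Ndc6, Kb8, Kb7, Ka7, Nbc6, Na6, Nd3, Nbc2, Na2, Nb5, Nc4, Nac2, Nb1, Rg6, Rg5, ... (list truncated; more exist).
White has legal moves and is not in check → neither.

neither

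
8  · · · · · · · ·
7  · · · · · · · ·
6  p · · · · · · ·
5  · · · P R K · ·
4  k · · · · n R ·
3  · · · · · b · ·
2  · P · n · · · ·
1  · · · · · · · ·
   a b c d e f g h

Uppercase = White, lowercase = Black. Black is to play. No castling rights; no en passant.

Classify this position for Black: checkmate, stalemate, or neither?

Black to move; black king on a4.
In check: no.
Legal moves for Black: Kb5, Ka5, Kb4, Kb3, Bxd5, Bxg4+, Be4+, Bg2, Be2, Bh1, Bd1, Ne4, Nc4, Nb3, Nf1, Nb1, a5.
Black has 17 legal moves and is not in check → neither.

neither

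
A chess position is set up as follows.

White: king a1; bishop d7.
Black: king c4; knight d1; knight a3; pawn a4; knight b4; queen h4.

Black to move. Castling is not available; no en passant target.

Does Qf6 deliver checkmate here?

yes

After Qf6: white king on a1; in check: yes, from the black queen on f6.
King squares — b1: attacked by Na3; a2: attacked by Nb4; b2: attacked by Nd1.
White has no legal moves → checkmate.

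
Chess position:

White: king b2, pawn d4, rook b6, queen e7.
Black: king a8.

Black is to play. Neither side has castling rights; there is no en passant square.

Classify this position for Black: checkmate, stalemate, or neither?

stalemate

Black to move; black king on a8.
In check: no.
King squares — a7: attacked by Qe7; b7: attacked by Rb6; b8: attacked by Rb6.
Legal moves for Black: none.
Not in check and no legal moves → stalemate.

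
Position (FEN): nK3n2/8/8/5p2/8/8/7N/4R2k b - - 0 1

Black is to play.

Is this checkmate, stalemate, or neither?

Black to move; black king on h1.
In check: yes, from the white rook on e1.
Legal moves for Black: Kxh2, Kg2.
Black is in check but has 2 legal moves → neither.

neither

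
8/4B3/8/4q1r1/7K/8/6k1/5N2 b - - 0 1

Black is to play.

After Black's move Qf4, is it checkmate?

After Qf4: white king on h4; in check: yes, from the black queen on f4.
King squares — g3: attacked by Kg2; h3: attacked by Kg2; g4: attacked by Qf4; g5: attacked by Qf4; h5: attacked by Rg5.
White has no legal moves → checkmate.

yes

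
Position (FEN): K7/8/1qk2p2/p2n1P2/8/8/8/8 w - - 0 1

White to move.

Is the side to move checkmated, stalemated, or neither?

stalemate

White to move; white king on a8.
In check: no.
King squares — a7: attacked by Qb6; b7: attacked by Qb6; b8: attacked by Qb6.
Legal moves for White: none.
Not in check and no legal moves → stalemate.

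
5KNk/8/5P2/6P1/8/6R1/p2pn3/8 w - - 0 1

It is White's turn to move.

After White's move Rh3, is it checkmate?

yes

After Rh3: black king on h8; in check: yes, from the white rook on h3.
King squares — g7: attacked by Pf6; h7: attacked by Rh3; g8: attacked by Kf8.
Black has no legal moves → checkmate.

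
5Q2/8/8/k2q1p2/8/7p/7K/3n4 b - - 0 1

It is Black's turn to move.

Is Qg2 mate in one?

After Qg2: white king on h2; in check: yes, from the black queen on g2.
King squares — g1: attacked by Qg2; h1: attacked by Qg2; g2: attacked by Ph3; g3: attacked by Qg2; h3: attacked by Qg2.
White has no legal moves → checkmate.

yes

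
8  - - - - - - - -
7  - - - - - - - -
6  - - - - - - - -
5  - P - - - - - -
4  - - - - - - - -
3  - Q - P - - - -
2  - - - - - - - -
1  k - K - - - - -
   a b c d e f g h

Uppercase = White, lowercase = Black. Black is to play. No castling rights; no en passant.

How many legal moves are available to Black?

0

Black to move; king on a1.
In check: no.
Legal moves: none.
Count: 0.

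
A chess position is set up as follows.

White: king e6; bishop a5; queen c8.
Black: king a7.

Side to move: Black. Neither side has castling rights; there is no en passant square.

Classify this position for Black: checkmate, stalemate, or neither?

stalemate

Black to move; black king on a7.
In check: no.
King squares — a6: attacked by Qc8; b6: attacked by Ba5; b7: attacked by Qc8; a8: attacked by Qc8; b8: attacked by Qc8.
Legal moves for Black: none.
Not in check and no legal moves → stalemate.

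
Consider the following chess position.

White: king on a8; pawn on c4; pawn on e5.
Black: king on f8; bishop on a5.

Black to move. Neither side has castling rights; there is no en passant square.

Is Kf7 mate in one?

no

After Kf7: white king on a8; in check: no.
White is not in check, so this cannot be checkmate.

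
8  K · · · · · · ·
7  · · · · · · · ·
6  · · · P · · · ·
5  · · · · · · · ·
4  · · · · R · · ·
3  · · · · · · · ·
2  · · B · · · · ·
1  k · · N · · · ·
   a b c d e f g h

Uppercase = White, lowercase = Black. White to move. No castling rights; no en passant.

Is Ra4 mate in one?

yes

After Ra4: black king on a1; in check: yes, from the white rook on a4.
King squares — b1: attacked by Bc2; a2: attacked by Ra4; b2: attacked by Nd1.
Black has no legal moves → checkmate.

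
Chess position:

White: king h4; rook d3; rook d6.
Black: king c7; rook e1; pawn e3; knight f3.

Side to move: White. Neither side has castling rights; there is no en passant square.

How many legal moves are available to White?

4

White to move; king on h4.
In check: yes, from the black knight on f3.
Legal moves: Kh5, Kg4, Kh3, Kg3.
Count: 4.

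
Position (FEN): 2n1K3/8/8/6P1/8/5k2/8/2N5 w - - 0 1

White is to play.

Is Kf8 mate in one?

After Kf8: black king on f3; in check: no.
Black is not in check, so this cannot be checkmate.

no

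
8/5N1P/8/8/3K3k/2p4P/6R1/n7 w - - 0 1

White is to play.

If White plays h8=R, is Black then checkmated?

After h8=R: black king on h4; in check: yes, from the white rook on h8.
King squares — g3: attacked by Rg2; h3: attacked by Rh8; g4: attacked by Rg2; g5: attacked by Rg2; h5: attacked by Rh8.
Black has no legal moves → checkmate.

yes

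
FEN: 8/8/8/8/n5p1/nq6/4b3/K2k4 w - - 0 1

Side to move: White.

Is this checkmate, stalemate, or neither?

stalemate

White to move; white king on a1.
In check: no.
King squares — b1: attacked by Na3; a2: attacked by Qb3; b2: attacked by Qb3.
Legal moves for White: none.
Not in check and no legal moves → stalemate.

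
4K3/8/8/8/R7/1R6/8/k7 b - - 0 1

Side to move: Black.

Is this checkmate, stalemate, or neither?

checkmate

Black to move; black king on a1.
In check: yes, from the white rook on a4.
King squares — b1: attacked by Rb3; a2: attacked by Ra4; b2: attacked by Rb3.
Legal moves for Black: none.
In check with no legal moves → checkmate.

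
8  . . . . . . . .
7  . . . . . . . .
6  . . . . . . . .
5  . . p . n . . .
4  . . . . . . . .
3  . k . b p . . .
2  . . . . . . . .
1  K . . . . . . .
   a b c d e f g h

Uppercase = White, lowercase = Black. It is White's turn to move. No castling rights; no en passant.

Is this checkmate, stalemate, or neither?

White to move; white king on a1.
In check: no.
King squares — b1: attacked by Bd3; a2: attacked by Kb3; b2: attacked by Kb3.
Legal moves for White: none.
Not in check and no legal moves → stalemate.

stalemate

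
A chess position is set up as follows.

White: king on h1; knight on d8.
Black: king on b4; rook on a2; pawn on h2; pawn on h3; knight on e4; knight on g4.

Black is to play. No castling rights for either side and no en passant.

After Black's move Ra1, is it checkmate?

After Ra1: white king on h1; in check: yes, from the black rook on a1.
King squares — g1: attacked by Ra1; g2: attacked by Ph3; h2: attacked by Ng4.
White has no legal moves → checkmate.

yes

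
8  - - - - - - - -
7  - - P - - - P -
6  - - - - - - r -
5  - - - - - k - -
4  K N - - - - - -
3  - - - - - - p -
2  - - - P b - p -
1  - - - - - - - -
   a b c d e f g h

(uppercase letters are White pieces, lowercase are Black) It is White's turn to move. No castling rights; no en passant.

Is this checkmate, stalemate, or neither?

White to move; white king on a4.
In check: no.
Legal moves for White include: Nc6, Na6, Nd5, Nd3, Nc2, Na2, Ka5, Kb3, Ka3, g8=Q, g8=R, g8=B, g8=N, c8=Q+, c8=R, c8=B+, c8=N, d3, ... (list truncated; more exist).
White has legal moves and is not in check → neither.

neither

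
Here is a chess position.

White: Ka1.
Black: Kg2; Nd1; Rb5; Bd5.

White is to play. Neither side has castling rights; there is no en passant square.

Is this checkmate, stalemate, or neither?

White to move; white king on a1.
In check: no.
King squares — b1: attacked by Rb5; a2: attacked by Bd5; b2: attacked by Nd1.
Legal moves for White: none.
Not in check and no legal moves → stalemate.

stalemate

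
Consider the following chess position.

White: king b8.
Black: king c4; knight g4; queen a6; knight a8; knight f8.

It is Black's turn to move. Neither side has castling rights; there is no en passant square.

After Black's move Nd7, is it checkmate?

yes

After Nd7: white king on b8; in check: yes, from the black knight on d7.
King squares — a7: attacked by Qa6; b7: attacked by Qa6; c7: attacked by Na8; a8: attacked by Qa6; c8: attacked by Qa6.
White has no legal moves → checkmate.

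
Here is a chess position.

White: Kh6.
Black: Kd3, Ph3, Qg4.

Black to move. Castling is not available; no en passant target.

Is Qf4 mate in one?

After Qf4: white king on h6; in check: yes, from the black queen on f4.
White has 4 legal replies: Kh7, Kg7, Kg6, Kh5.
In check but a legal move exists → not checkmate.

no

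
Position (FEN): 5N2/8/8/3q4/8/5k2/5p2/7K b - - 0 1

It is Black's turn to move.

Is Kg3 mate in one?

yes

After Kg3: white king on h1; in check: yes, from the black queen on d5.
King squares — g1: attacked by Pf2; g2: attacked by Kg3; h2: attacked by Kg3.
White has no legal moves → checkmate.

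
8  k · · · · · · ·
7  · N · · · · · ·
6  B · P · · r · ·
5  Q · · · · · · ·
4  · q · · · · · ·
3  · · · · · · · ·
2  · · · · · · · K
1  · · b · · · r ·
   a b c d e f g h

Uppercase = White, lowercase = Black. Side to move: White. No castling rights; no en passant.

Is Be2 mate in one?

After Be2: black king on a8; in check: yes, from the white queen on a5.
Black has 2 legal replies: Kb8, Qxa5.
In check but a legal move exists → not checkmate.

no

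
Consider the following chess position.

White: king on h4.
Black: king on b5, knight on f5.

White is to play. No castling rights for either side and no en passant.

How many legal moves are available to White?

4

White to move; king on h4.
In check: yes, from the black knight on f5.
Legal moves: Kh5, Kg5, Kg4, Kh3.
Count: 4.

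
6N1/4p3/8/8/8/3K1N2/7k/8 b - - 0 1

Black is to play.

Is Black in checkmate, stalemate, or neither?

neither

Black to move; black king on h2.
In check: yes, from the white knight on f3.
Legal moves for Black: Kh3, Kg3, Kg2, Kh1.
Black is in check but has 4 legal moves → neither.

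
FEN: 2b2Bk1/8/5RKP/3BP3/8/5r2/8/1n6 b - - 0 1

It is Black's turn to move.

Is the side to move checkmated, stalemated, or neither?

Black to move; black king on g8.
In check: yes, from the white bishop on d5.
Legal moves for Black: Kh8, Be6.
Black is in check but has 2 legal moves → neither.

neither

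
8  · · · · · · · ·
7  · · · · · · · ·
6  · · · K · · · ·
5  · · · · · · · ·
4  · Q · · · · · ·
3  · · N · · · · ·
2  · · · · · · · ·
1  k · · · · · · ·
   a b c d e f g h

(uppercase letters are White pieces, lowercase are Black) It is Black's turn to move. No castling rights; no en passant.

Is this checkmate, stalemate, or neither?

stalemate

Black to move; black king on a1.
In check: no.
King squares — b1: attacked by Nc3; a2: attacked by Nc3; b2: attacked by Qb4.
Legal moves for Black: none.
Not in check and no legal moves → stalemate.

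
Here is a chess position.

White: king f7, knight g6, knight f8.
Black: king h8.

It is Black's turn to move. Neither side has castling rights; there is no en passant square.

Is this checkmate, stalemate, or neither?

checkmate

Black to move; black king on h8.
In check: yes, from the white knight on g6.
King squares — g7: attacked by Kf7; h7: attacked by Nf8; g8: attacked by Kf7.
Legal moves for Black: none.
In check with no legal moves → checkmate.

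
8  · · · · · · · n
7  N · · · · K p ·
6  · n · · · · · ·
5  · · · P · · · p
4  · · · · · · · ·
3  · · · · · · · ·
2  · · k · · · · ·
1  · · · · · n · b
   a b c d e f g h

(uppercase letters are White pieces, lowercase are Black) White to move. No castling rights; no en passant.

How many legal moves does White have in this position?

White to move; king on f7.
In check: yes, from the black knight on h8.
Legal moves: Kg8, Kf8, Ke8, Kxg7, Ke7, Ke6.
Count: 6.

6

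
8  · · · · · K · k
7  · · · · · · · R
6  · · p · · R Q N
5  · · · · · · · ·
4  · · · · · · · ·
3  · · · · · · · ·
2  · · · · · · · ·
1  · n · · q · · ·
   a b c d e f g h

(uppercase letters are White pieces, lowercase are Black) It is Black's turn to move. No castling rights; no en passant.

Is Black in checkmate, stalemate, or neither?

checkmate

Black to move; black king on h8.
In check: yes, from the white rook on h7.
King squares — g7: attacked by Qg6; h7: attacked by Qg6; g8: attacked by Qg6.
Legal moves for Black: none.
In check with no legal moves → checkmate.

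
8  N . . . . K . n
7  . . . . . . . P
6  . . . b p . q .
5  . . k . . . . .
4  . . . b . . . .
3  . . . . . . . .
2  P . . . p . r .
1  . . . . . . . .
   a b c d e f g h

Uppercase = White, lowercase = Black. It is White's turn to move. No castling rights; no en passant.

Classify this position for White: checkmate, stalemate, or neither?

checkmate

White to move; white king on f8.
In check: yes, from the black bishop on d6.
King squares — e7: attacked by Bd6; f7: attacked by Qg6; g7: attacked by Bd4; e8: attacked by Qg6; g8: attacked by Qg6.
Legal moves for White: none.
In check with no legal moves → checkmate.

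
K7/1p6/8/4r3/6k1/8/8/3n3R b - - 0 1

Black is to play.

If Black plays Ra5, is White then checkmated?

After Ra5: white king on a8; in check: yes, from the black rook on a5.
White has 2 legal replies: Kb8, Kxb7.
In check but a legal move exists → not checkmate.

no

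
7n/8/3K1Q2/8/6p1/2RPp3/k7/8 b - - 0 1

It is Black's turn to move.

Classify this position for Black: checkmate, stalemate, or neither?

Black to move; black king on a2.
In check: no.
Legal moves for Black: Nf7+, Ng6, Kb2, Kb1, Ka1, g3, e2.
Black has 7 legal moves and is not in check → neither.

neither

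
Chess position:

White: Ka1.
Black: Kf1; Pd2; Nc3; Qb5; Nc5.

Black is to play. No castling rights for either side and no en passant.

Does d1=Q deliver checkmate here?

After d1=Q: white king on a1; in check: yes, from the black queen on d1.
King squares — b1: attacked by Qd1; a2: attacked by Nc3; b2: attacked by Qb5.
White has no legal moves → checkmate.

yes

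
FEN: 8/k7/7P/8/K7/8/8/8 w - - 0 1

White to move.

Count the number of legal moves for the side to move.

White to move; king on a4.
In check: no.
Legal moves: Kb5, Ka5, Kb4, Kb3, Ka3, h7.
Count: 6.

6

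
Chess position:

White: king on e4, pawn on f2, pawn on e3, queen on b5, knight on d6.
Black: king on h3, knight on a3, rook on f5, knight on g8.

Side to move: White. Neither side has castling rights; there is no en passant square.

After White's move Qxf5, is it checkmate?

no

After Qxf5: black king on h3; in check: yes, from the white queen on f5.
Black has 3 legal replies: Kh4, Kh2, Kg2.
In check but a legal move exists → not checkmate.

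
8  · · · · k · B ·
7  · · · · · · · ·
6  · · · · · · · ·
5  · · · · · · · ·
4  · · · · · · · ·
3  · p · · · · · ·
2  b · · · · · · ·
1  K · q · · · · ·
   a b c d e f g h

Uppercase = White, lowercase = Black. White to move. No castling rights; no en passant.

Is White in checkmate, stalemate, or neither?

White to move; white king on a1.
In check: yes, from the black queen on c1.
King squares — b1: attacked by Qc1; a2: attacked by Pb3; b2: attacked by Qc1.
Legal moves for White: none.
In check with no legal moves → checkmate.

checkmate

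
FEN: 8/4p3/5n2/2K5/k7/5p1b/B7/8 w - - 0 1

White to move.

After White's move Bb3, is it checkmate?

no

After Bb3: black king on a4; in check: yes, from the white bishop on b3.
Black has 3 legal replies: Ka5, Kxb3, Ka3.
In check but a legal move exists → not checkmate.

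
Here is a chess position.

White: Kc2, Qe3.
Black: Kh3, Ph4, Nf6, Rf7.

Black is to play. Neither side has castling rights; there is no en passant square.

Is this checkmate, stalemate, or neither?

neither

Black to move; black king on h3.
In check: yes, from the white queen on e3.
Legal moves for Black: Kg4, Kh2, Kg2.
Black is in check but has 3 legal moves → neither.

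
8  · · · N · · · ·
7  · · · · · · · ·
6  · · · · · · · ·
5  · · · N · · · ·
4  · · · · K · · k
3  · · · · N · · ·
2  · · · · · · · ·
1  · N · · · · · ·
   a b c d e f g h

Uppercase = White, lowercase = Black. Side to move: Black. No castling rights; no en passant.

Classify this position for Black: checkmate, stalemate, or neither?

Black to move; black king on h4.
In check: no.
Legal moves for Black: Kh5, Kg5, Kh3, Kg3.
Black has 4 legal moves and is not in check → neither.

neither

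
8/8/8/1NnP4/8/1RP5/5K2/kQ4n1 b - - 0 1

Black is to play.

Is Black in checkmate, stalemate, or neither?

Black to move; black king on a1.
In check: yes, from the white queen on b1.
King squares — b1: attacked by Rb3; a2: attacked by Qb1; b2: attacked by Qb1.
Legal moves for Black: none.
In check with no legal moves → checkmate.

checkmate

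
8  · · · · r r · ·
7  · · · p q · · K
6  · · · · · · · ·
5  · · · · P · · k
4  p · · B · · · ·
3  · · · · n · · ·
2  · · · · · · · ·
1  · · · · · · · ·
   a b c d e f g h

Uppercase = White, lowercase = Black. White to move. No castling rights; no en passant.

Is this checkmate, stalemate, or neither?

checkmate

White to move; white king on h7.
In check: yes, from the black queen on e7.
King squares — g6: attacked by Kh5; h6: attacked by Kh5; g7: attacked by Qe7; g8: attacked by Rf8; h8: attacked by Rf8.
Legal moves for White: none.
In check with no legal moves → checkmate.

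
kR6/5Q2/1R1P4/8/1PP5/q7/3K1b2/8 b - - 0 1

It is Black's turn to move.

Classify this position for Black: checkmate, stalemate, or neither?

checkmate

Black to move; black king on a8.
In check: yes, from the white rook on b8.
King squares — a7: attacked by Qf7; b7: attacked by Rb6; b8: attacked by Rb6.
Legal moves for Black: none.
In check with no legal moves → checkmate.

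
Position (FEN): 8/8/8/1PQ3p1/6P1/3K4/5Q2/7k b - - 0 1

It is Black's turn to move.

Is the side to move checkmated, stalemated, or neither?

stalemate

Black to move; black king on h1.
In check: no.
King squares — g1: attacked by Qf2; g2: attacked by Qf2; h2: attacked by Qf2.
Legal moves for Black: none.
Not in check and no legal moves → stalemate.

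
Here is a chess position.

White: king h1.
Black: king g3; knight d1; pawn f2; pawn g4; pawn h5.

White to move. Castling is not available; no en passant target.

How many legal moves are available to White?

White to move; king on h1.
In check: no.
Legal moves: none.
Count: 0.

0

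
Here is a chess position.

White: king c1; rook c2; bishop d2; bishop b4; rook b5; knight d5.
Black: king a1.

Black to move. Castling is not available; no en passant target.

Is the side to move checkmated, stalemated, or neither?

Black to move; black king on a1.
In check: no.
King squares — b1: attacked by Kc1; a2: attacked by Rc2; b2: attacked by Kc1.
Legal moves for Black: none.
Not in check and no legal moves → stalemate.

stalemate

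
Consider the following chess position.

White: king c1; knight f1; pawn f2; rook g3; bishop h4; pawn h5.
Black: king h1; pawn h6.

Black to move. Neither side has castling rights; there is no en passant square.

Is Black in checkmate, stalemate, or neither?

stalemate

Black to move; black king on h1.
In check: no.
King squares — g1: attacked by Rg3; g2: attacked by Rg3; h2: attacked by Nf1.
Legal moves for Black: none.
Not in check and no legal moves → stalemate.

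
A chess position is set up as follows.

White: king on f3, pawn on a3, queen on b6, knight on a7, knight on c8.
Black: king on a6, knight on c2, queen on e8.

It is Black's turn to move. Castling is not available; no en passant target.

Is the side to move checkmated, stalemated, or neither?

checkmate

Black to move; black king on a6.
In check: yes, from the white queen on b6.
King squares — a5: attacked by Qb6; b5: attacked by Qb6; b6: attacked by Nc8; a7: attacked by Qb6; b7: attacked by Qb6.
Legal moves for Black: none.
In check with no legal moves → checkmate.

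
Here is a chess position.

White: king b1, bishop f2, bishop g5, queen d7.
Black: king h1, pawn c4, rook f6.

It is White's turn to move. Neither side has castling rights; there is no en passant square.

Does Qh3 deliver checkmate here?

After Qh3: black king on h1; in check: yes, from the white queen on h3.
King squares — g1: attacked by Bf2; g2: attacked by Qh3; h2: attacked by Qh3.
Black has no legal moves → checkmate.

yes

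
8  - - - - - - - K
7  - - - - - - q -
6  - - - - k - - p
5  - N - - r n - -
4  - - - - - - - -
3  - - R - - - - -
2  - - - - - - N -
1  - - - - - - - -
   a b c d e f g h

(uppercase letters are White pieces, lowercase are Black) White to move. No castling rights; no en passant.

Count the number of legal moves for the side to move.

White to move; king on h8.
In check: yes, from the black queen on g7.
Legal moves: none.
Count: 0.

0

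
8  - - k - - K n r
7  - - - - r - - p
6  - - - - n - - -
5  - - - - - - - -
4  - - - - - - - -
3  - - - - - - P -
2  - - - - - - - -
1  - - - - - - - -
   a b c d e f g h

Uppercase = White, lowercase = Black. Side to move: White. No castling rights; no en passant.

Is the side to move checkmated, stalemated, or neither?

checkmate

White to move; white king on f8.
In check: yes, from the black knight on e6.
King squares — e7: attacked by Ng8; f7: attacked by Re7; g7: attacked by Ne6; e8: attacked by Re7; g8: attacked by Rh8.
Legal moves for White: none.
In check with no legal moves → checkmate.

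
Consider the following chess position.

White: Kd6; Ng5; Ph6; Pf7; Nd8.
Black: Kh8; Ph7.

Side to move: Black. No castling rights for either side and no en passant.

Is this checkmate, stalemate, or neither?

Black to move; black king on h8.
In check: no.
King squares — g7: attacked by Ph6; h7: own pawn; g8: attacked by Pf7.
Legal moves for Black: none.
Not in check and no legal moves → stalemate.

stalemate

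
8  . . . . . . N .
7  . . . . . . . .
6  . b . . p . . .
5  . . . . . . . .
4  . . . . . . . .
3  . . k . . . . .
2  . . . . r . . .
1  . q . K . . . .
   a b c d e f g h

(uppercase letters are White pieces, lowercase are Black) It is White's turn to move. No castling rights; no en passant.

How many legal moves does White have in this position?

1

White to move; king on d1.
In check: yes, from the black queen on b1.
Legal moves: Kxe2.
Count: 1.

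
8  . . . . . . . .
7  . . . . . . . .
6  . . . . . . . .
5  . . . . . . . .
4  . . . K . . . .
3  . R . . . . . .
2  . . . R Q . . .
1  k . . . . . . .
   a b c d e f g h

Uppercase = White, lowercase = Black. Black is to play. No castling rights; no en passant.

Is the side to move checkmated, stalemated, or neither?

Black to move; black king on a1.
In check: no.
King squares — b1: attacked by Rb3; a2: attacked by Rd2; b2: attacked by Rd2.
Legal moves for Black: none.
Not in check and no legal moves → stalemate.

stalemate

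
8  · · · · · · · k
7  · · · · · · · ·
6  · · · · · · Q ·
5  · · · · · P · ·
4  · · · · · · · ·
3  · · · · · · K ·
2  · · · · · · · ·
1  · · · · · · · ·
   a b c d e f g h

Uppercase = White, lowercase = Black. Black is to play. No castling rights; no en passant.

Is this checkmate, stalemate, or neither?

stalemate

Black to move; black king on h8.
In check: no.
King squares — g7: attacked by Qg6; h7: attacked by Qg6; g8: attacked by Qg6.
Legal moves for Black: none.
Not in check and no legal moves → stalemate.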